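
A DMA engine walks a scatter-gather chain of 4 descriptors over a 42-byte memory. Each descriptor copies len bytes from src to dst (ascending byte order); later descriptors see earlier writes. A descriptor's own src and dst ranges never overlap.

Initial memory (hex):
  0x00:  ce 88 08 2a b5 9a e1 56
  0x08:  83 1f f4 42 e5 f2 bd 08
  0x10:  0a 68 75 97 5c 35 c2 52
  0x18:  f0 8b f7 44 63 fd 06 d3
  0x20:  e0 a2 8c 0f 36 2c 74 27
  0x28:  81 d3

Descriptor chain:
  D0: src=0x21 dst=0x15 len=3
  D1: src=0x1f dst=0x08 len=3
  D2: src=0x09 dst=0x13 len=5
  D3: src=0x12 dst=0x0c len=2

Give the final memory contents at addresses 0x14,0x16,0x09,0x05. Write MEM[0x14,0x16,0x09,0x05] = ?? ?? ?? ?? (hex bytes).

MEM[0x14,0x16,0x09,0x05] = a2 e5 e0 9a

  after D0: wrote 3B at 0x15 = a28c0f
  after D1: wrote 3B at 0x08 = d3e0a2
  after D2: wrote 5B at 0x13 = e0a242e5f2
  after D3: wrote 2B at 0x0c = 75e0
query mem[0x14]=0xa2, mem[0x16]=0xe5, mem[0x09]=0xe0, mem[0x05]=0x9a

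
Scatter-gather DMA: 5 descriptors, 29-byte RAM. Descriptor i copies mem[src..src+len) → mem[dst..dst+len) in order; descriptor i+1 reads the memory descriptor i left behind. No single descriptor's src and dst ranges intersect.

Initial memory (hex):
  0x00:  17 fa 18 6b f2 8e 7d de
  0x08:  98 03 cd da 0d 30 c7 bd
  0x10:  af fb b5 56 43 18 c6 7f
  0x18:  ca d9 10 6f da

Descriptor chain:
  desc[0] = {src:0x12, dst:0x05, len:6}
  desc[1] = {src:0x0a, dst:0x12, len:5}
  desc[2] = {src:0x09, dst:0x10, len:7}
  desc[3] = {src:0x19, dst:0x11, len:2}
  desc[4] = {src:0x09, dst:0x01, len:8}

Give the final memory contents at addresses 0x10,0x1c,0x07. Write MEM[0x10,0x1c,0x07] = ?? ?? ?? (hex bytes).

#0 dst[0x05+6] := {0xb5,0x56,0x43,0x18,0xc6,0x7f}
#1 dst[0x12+5] := {0x7f,0xda,0x0d,0x30,0xc7}
#2 dst[0x10+7] := {0xc6,0x7f,0xda,0x0d,0x30,0xc7,0xbd}
#3 dst[0x11+2] := {0xd9,0x10}
#4 dst[0x01+8] := {0xc6,0x7f,0xda,0x0d,0x30,0xc7,0xbd,0xc6}
query mem[0x10]=0xc6, mem[0x1c]=0xda, mem[0x07]=0xbd

MEM[0x10,0x1c,0x07] = c6 da bd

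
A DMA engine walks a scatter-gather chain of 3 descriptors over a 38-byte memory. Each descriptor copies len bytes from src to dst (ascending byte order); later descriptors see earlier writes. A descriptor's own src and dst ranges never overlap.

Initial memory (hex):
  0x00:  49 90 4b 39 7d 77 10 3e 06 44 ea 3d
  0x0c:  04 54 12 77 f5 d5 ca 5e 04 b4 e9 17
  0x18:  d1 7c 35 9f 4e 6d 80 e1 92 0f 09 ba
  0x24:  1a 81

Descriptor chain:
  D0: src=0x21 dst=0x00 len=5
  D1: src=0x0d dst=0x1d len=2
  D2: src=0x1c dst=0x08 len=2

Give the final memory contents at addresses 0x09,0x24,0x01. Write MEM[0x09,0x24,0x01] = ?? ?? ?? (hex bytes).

MEM[0x09,0x24,0x01] = 54 1a 09

#0 dst[0x00+5] := {0x0f,0x09,0xba,0x1a,0x81}
#1 dst[0x1d+2] := {0x54,0x12}
#2 dst[0x08+2] := {0x4e,0x54}
query mem[0x09]=0x54, mem[0x24]=0x1a, mem[0x01]=0x09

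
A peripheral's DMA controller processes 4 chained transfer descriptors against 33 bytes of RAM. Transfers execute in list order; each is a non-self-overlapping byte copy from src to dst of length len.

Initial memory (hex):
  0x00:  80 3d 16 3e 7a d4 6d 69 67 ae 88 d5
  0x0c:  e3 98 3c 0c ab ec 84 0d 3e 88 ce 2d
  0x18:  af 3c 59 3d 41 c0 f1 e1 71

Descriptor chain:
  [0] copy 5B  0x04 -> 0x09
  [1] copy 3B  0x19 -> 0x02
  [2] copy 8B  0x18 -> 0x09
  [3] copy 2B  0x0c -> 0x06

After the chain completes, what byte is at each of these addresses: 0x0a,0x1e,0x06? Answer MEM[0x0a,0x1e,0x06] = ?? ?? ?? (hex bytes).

MEM[0x0a,0x1e,0x06] = 3c f1 3d

#0 dst[0x09+5] := {0x7a,0xd4,0x6d,0x69,0x67}
#1 dst[0x02+3] := {0x3c,0x59,0x3d}
#2 dst[0x09+8] := {0xaf,0x3c,0x59,0x3d,0x41,0xc0,0xf1,0xe1}
#3 dst[0x06+2] := {0x3d,0x41}
query mem[0x0a]=0x3c, mem[0x1e]=0xf1, mem[0x06]=0x3d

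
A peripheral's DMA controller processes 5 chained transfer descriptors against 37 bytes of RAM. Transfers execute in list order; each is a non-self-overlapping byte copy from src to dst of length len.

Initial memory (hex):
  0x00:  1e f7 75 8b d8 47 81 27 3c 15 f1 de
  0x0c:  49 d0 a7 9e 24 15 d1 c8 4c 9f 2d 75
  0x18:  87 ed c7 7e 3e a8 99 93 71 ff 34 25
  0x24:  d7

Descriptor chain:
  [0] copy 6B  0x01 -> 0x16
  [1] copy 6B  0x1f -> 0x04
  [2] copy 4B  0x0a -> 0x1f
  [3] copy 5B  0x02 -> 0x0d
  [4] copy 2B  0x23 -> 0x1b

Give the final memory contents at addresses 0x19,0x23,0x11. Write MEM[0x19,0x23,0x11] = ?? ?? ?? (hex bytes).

  after D0: wrote 6B at 0x16 = f7758bd84781
  after D1: wrote 6B at 0x04 = 9371ff3425d7
  after D2: wrote 4B at 0x1f = f1de49d0
  after D3: wrote 5B at 0x0d = 758b9371ff
  after D4: wrote 2B at 0x1b = 25d7
query mem[0x19]=0xd8, mem[0x23]=0x25, mem[0x11]=0xff

MEM[0x19,0x23,0x11] = d8 25 ff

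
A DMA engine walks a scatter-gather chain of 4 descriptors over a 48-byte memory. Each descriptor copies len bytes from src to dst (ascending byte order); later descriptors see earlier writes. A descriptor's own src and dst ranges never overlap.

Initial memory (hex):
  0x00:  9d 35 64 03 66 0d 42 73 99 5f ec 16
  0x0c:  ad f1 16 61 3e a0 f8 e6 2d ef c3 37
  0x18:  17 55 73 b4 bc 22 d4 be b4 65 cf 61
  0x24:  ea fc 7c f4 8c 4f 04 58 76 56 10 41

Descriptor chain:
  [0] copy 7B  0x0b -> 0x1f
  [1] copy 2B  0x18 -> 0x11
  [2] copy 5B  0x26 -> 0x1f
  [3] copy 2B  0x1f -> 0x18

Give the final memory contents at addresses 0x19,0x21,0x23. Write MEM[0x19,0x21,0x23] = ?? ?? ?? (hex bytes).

MEM[0x19,0x21,0x23] = f4 8c 04

  after D0: wrote 7B at 0x1f = 16adf116613ea0
  after D1: wrote 2B at 0x11 = 1755
  after D2: wrote 5B at 0x1f = 7cf48c4f04
  after D3: wrote 2B at 0x18 = 7cf4
query mem[0x19]=0xf4, mem[0x21]=0x8c, mem[0x23]=0x04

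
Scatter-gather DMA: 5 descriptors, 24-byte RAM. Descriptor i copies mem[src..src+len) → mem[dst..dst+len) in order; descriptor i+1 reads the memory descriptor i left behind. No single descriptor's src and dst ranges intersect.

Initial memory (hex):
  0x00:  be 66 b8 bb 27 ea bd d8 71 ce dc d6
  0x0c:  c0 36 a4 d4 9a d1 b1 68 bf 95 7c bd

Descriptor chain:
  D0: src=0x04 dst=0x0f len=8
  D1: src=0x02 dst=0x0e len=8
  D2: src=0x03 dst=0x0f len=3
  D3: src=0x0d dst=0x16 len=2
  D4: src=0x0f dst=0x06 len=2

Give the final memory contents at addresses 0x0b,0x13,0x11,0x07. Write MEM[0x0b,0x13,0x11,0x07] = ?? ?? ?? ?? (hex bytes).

#0 dst[0x0f+8] := {0x27,0xea,0xbd,0xd8,0x71,0xce,0xdc,0xd6}
#1 dst[0x0e+8] := {0xb8,0xbb,0x27,0xea,0xbd,0xd8,0x71,0xce}
#2 dst[0x0f+3] := {0xbb,0x27,0xea}
#3 dst[0x16+2] := {0x36,0xb8}
#4 dst[0x06+2] := {0xbb,0x27}
query mem[0x0b]=0xd6, mem[0x13]=0xd8, mem[0x11]=0xea, mem[0x07]=0x27

MEM[0x0b,0x13,0x11,0x07] = d6 d8 ea 27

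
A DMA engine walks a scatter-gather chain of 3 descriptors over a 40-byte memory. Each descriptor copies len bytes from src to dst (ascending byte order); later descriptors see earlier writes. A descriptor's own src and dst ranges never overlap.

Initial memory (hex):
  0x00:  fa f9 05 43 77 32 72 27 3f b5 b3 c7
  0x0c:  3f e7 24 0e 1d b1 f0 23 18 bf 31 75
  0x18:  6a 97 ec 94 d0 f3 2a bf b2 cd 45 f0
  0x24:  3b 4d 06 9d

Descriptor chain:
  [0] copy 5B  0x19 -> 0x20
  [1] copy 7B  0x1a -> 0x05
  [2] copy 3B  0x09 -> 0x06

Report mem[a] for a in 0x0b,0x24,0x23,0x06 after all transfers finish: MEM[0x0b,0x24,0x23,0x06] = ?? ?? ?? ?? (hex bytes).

MEM[0x0b,0x24,0x23,0x06] = 97 f3 d0 2a

D0: mem[0x20..0x24] <- [97 ec 94 d0 f3]
D1: mem[0x05..0x0b] <- [ec 94 d0 f3 2a bf 97]
D2: mem[0x06..0x08] <- [2a bf 97]
query mem[0x0b]=0x97, mem[0x24]=0xf3, mem[0x23]=0xd0, mem[0x06]=0x2a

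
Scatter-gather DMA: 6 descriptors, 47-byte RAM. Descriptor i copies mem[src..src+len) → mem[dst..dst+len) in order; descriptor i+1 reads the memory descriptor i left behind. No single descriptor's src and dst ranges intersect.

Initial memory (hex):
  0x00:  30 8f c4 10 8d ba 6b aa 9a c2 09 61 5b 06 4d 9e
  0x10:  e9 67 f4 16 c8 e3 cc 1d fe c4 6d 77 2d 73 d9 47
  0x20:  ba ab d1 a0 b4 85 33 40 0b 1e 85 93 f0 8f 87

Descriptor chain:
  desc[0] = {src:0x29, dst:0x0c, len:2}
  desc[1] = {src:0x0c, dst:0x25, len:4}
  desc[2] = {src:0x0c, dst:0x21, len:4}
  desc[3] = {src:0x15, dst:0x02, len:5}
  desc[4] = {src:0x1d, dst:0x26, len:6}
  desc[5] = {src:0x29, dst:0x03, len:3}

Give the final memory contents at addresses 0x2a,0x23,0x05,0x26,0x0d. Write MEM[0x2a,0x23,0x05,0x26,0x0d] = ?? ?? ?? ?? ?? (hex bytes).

  after D0: wrote 2B at 0x0c = 1e85
  after D1: wrote 4B at 0x25 = 1e854d9e
  after D2: wrote 4B at 0x21 = 1e854d9e
  after D3: wrote 5B at 0x02 = e3cc1dfec4
  after D4: wrote 6B at 0x26 = 73d947ba1e85
  after D5: wrote 3B at 0x03 = ba1e85
query mem[0x2a]=0x1e, mem[0x23]=0x4d, mem[0x05]=0x85, mem[0x26]=0x73, mem[0x0d]=0x85

MEM[0x2a,0x23,0x05,0x26,0x0d] = 1e 4d 85 73 85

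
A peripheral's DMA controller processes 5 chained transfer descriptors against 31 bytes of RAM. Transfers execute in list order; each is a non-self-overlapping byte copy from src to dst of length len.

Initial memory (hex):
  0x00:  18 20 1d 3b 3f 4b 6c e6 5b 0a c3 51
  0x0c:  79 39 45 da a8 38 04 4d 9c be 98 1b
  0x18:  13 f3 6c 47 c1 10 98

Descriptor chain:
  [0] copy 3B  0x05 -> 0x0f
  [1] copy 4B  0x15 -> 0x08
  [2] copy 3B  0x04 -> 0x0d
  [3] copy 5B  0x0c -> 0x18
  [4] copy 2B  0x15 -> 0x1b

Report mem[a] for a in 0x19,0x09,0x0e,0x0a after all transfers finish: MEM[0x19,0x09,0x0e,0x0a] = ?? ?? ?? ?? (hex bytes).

D0: mem[0x0f..0x11] <- [4b 6c e6]
D1: mem[0x08..0x0b] <- [be 98 1b 13]
D2: mem[0x0d..0x0f] <- [3f 4b 6c]
D3: mem[0x18..0x1c] <- [79 3f 4b 6c 6c]
D4: mem[0x1b..0x1c] <- [be 98]
query mem[0x19]=0x3f, mem[0x09]=0x98, mem[0x0e]=0x4b, mem[0x0a]=0x1b

MEM[0x19,0x09,0x0e,0x0a] = 3f 98 4b 1b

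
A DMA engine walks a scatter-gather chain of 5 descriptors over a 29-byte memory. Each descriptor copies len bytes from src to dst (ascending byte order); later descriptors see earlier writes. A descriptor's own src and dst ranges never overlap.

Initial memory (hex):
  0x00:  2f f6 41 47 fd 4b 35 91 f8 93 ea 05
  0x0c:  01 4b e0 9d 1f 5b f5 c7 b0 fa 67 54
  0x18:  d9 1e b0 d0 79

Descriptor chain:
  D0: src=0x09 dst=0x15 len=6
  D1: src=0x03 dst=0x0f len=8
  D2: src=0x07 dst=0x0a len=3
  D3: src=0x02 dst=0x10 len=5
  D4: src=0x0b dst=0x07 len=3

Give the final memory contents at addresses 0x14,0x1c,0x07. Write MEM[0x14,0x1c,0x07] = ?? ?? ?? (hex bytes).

D0: mem[0x15..0x1a] <- [93 ea 05 01 4b e0]
D1: mem[0x0f..0x16] <- [47 fd 4b 35 91 f8 93 ea]
D2: mem[0x0a..0x0c] <- [91 f8 93]
D3: mem[0x10..0x14] <- [41 47 fd 4b 35]
D4: mem[0x07..0x09] <- [f8 93 4b]
query mem[0x14]=0x35, mem[0x1c]=0x79, mem[0x07]=0xf8

MEM[0x14,0x1c,0x07] = 35 79 f8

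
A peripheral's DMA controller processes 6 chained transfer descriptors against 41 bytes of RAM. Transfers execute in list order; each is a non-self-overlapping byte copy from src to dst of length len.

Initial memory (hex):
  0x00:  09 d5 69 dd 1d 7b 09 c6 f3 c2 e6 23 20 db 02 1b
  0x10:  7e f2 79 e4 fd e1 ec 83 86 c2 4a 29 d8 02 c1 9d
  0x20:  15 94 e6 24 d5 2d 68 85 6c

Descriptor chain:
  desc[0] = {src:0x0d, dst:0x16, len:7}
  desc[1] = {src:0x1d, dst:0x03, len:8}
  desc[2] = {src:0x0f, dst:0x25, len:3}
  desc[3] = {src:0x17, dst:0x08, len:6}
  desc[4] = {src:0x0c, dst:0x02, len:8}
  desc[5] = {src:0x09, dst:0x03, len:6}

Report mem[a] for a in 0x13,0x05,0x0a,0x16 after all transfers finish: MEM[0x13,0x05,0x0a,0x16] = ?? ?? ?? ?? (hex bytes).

D0: mem[0x16..0x1c] <- [db 02 1b 7e f2 79 e4]
D1: mem[0x03..0x0a] <- [02 c1 9d 15 94 e6 24 d5]
D2: mem[0x25..0x27] <- [1b 7e f2]
D3: mem[0x08..0x0d] <- [02 1b 7e f2 79 e4]
D4: mem[0x02..0x09] <- [79 e4 02 1b 7e f2 79 e4]
D5: mem[0x03..0x08] <- [e4 7e f2 79 e4 02]
query mem[0x13]=0xe4, mem[0x05]=0xf2, mem[0x0a]=0x7e, mem[0x16]=0xdb

MEM[0x13,0x05,0x0a,0x16] = e4 f2 7e db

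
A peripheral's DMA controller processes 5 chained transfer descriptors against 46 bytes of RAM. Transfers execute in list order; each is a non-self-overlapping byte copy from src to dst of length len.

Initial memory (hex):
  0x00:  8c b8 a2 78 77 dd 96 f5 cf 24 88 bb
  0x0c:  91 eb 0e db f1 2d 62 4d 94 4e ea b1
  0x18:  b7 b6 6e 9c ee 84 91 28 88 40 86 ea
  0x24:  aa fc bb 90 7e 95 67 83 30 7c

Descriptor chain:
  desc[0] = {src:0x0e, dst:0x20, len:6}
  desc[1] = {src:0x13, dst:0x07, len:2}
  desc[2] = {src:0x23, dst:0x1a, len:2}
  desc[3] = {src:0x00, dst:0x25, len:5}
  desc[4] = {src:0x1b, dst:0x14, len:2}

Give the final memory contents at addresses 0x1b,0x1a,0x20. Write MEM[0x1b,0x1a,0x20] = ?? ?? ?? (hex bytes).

D0: mem[0x20..0x25] <- [0e db f1 2d 62 4d]
D1: mem[0x07..0x08] <- [4d 94]
D2: mem[0x1a..0x1b] <- [2d 62]
D3: mem[0x25..0x29] <- [8c b8 a2 78 77]
D4: mem[0x14..0x15] <- [62 ee]
query mem[0x1b]=0x62, mem[0x1a]=0x2d, mem[0x20]=0x0e

MEM[0x1b,0x1a,0x20] = 62 2d 0e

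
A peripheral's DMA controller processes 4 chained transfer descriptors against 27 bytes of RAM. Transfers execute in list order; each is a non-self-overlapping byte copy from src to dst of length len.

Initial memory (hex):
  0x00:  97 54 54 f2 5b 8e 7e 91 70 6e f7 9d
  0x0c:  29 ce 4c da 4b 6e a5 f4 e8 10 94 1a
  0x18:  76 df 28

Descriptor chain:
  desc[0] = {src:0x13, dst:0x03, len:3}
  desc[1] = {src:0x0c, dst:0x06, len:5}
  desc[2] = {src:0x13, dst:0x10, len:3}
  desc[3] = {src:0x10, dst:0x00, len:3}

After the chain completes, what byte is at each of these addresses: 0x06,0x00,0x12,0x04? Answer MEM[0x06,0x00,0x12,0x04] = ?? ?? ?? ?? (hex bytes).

MEM[0x06,0x00,0x12,0x04] = 29 f4 10 e8

[0] 0x13->0x03 len=3 : f4 e8 10
[1] 0x0c->0x06 len=5 : 29 ce 4c da 4b
[2] 0x13->0x10 len=3 : f4 e8 10
[3] 0x10->0x00 len=3 : f4 e8 10
query mem[0x06]=0x29, mem[0x00]=0xf4, mem[0x12]=0x10, mem[0x04]=0xe8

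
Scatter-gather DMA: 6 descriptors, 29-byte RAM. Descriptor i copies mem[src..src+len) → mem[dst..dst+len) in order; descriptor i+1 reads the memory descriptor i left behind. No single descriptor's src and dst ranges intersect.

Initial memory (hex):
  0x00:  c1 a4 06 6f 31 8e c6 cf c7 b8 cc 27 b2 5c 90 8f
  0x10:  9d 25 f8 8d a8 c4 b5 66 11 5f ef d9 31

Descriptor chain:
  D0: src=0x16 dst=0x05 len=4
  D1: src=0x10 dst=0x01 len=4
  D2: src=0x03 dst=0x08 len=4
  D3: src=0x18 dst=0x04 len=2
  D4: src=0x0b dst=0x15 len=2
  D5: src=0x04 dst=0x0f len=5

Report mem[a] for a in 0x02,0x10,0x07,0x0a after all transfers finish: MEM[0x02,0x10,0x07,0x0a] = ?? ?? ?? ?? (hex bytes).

D0: mem[0x05..0x08] <- [b5 66 11 5f]
D1: mem[0x01..0x04] <- [9d 25 f8 8d]
D2: mem[0x08..0x0b] <- [f8 8d b5 66]
D3: mem[0x04..0x05] <- [11 5f]
D4: mem[0x15..0x16] <- [66 b2]
D5: mem[0x0f..0x13] <- [11 5f 66 11 f8]
query mem[0x02]=0x25, mem[0x10]=0x5f, mem[0x07]=0x11, mem[0x0a]=0xb5

MEM[0x02,0x10,0x07,0x0a] = 25 5f 11 b5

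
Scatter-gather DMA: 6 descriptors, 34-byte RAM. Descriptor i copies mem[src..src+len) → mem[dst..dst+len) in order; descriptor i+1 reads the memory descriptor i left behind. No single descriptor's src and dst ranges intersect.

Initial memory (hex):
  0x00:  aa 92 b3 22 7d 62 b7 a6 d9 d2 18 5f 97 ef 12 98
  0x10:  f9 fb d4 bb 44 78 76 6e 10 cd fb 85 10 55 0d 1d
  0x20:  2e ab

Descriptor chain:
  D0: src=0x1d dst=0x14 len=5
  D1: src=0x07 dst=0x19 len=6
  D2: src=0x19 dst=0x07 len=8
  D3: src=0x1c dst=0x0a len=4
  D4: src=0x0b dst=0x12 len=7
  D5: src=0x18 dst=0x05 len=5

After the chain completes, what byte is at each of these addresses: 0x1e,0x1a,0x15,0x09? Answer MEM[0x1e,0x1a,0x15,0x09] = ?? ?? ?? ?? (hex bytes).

[0] 0x1d->0x14 len=5 : 55 0d 1d 2e ab
[1] 0x07->0x19 len=6 : a6 d9 d2 18 5f 97
[2] 0x19->0x07 len=8 : a6 d9 d2 18 5f 97 1d 2e
[3] 0x1c->0x0a len=4 : 18 5f 97 1d
[4] 0x0b->0x12 len=7 : 5f 97 1d 2e 98 f9 fb
[5] 0x18->0x05 len=5 : fb a6 d9 d2 18
query mem[0x1e]=0x97, mem[0x1a]=0xd9, mem[0x15]=0x2e, mem[0x09]=0x18

MEM[0x1e,0x1a,0x15,0x09] = 97 d9 2e 18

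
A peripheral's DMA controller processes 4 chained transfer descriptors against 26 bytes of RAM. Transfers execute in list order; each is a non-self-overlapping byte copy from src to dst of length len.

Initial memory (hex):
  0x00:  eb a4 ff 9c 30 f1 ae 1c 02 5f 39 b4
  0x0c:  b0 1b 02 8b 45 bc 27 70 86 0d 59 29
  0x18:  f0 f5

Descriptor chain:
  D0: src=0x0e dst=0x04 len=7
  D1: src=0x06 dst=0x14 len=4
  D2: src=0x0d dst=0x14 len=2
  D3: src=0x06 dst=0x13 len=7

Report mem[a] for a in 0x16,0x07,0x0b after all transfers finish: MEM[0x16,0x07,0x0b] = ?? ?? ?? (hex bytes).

D0: mem[0x04..0x0a] <- [02 8b 45 bc 27 70 86]
D1: mem[0x14..0x17] <- [45 bc 27 70]
D2: mem[0x14..0x15] <- [1b 02]
D3: mem[0x13..0x19] <- [45 bc 27 70 86 b4 b0]
query mem[0x16]=0x70, mem[0x07]=0xbc, mem[0x0b]=0xb4

MEM[0x16,0x07,0x0b] = 70 bc b4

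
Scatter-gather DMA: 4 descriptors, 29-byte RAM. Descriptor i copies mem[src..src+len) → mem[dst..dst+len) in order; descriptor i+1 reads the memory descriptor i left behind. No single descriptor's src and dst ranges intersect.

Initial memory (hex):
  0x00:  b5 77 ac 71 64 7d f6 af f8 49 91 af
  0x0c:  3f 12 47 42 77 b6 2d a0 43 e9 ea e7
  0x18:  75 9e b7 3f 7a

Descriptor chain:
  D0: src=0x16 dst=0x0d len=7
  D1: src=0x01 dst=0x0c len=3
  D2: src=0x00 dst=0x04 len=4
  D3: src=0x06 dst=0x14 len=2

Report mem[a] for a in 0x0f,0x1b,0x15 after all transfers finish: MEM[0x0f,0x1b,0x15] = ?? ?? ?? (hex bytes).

D0: mem[0x0d..0x13] <- [ea e7 75 9e b7 3f 7a]
D1: mem[0x0c..0x0e] <- [77 ac 71]
D2: mem[0x04..0x07] <- [b5 77 ac 71]
D3: mem[0x14..0x15] <- [ac 71]
query mem[0x0f]=0x75, mem[0x1b]=0x3f, mem[0x15]=0x71

MEM[0x0f,0x1b,0x15] = 75 3f 71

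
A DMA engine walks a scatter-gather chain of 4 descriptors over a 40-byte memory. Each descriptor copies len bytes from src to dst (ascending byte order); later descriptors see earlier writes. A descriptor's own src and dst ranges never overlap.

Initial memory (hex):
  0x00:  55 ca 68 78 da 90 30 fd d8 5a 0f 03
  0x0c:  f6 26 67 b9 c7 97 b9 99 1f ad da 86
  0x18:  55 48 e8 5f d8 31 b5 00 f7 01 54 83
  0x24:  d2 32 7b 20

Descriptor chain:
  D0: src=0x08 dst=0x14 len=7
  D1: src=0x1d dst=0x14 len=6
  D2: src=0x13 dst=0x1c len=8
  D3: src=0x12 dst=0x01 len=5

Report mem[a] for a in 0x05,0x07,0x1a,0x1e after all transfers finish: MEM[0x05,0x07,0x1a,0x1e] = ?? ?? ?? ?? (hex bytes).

[0] 0x08->0x14 len=7 : d8 5a 0f 03 f6 26 67
[1] 0x1d->0x14 len=6 : 31 b5 00 f7 01 54
[2] 0x13->0x1c len=8 : 99 31 b5 00 f7 01 54 67
[3] 0x12->0x01 len=5 : b9 99 31 b5 00
query mem[0x05]=0x00, mem[0x07]=0xfd, mem[0x1a]=0x67, mem[0x1e]=0xb5

MEM[0x05,0x07,0x1a,0x1e] = 00 fd 67 b5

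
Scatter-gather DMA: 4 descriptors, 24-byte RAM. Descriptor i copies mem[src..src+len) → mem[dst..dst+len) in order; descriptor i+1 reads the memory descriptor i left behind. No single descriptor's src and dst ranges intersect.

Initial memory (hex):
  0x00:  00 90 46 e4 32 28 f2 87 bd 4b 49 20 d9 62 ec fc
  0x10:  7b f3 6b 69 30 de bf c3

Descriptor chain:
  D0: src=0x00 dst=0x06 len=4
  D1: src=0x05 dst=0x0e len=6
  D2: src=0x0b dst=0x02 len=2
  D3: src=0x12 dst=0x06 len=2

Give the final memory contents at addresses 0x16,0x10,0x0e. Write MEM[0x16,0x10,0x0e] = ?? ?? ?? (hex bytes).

MEM[0x16,0x10,0x0e] = bf 90 28

#0 dst[0x06+4] := {0x00,0x90,0x46,0xe4}
#1 dst[0x0e+6] := {0x28,0x00,0x90,0x46,0xe4,0x49}
#2 dst[0x02+2] := {0x20,0xd9}
#3 dst[0x06+2] := {0xe4,0x49}
query mem[0x16]=0xbf, mem[0x10]=0x90, mem[0x0e]=0x28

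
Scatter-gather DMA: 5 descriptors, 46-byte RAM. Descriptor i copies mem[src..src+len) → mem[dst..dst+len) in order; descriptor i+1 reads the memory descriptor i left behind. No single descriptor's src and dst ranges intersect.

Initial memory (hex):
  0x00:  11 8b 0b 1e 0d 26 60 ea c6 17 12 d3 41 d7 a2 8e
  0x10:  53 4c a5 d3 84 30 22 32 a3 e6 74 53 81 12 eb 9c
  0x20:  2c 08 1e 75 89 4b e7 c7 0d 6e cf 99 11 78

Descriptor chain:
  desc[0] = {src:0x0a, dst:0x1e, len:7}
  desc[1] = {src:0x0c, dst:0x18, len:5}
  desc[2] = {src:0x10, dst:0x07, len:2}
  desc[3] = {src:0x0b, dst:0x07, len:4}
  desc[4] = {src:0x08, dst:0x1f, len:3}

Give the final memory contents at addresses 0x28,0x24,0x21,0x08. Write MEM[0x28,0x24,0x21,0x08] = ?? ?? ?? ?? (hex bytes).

#0 dst[0x1e+7] := {0x12,0xd3,0x41,0xd7,0xa2,0x8e,0x53}
#1 dst[0x18+5] := {0x41,0xd7,0xa2,0x8e,0x53}
#2 dst[0x07+2] := {0x53,0x4c}
#3 dst[0x07+4] := {0xd3,0x41,0xd7,0xa2}
#4 dst[0x1f+3] := {0x41,0xd7,0xa2}
query mem[0x28]=0x0d, mem[0x24]=0x53, mem[0x21]=0xa2, mem[0x08]=0x41

MEM[0x28,0x24,0x21,0x08] = 0d 53 a2 41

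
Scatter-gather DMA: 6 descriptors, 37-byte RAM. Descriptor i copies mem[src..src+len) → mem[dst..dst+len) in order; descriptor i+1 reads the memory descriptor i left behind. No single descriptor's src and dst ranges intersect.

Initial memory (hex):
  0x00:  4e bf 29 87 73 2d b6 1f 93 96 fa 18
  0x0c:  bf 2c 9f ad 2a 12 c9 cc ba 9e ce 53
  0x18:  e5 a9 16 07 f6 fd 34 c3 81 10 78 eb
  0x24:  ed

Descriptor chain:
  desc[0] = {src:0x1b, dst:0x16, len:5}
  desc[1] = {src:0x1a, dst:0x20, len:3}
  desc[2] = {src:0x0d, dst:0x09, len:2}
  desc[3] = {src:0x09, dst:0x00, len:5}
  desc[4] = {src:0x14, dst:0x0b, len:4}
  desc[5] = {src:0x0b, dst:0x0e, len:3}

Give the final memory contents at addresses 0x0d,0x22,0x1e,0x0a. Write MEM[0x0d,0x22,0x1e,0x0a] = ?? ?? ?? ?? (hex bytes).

MEM[0x0d,0x22,0x1e,0x0a] = 07 f6 34 9f

  after D0: wrote 5B at 0x16 = 07f6fd34c3
  after D1: wrote 3B at 0x20 = c307f6
  after D2: wrote 2B at 0x09 = 2c9f
  after D3: wrote 5B at 0x00 = 2c9f18bf2c
  after D4: wrote 4B at 0x0b = ba9e07f6
  after D5: wrote 3B at 0x0e = ba9e07
query mem[0x0d]=0x07, mem[0x22]=0xf6, mem[0x1e]=0x34, mem[0x0a]=0x9f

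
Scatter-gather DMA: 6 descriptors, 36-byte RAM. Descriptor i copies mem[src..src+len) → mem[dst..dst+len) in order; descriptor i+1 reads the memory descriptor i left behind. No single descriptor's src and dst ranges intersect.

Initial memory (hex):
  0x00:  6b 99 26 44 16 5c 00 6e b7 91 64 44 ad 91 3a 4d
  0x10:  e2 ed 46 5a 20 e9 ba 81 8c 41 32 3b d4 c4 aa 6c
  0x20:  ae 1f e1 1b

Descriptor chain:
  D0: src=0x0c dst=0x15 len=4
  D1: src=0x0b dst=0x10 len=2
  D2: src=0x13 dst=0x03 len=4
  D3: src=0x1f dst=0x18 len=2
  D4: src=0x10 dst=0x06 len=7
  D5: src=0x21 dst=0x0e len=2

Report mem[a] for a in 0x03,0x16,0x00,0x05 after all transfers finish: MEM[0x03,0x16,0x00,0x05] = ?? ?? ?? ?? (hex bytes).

  after D0: wrote 4B at 0x15 = ad913a4d
  after D1: wrote 2B at 0x10 = 44ad
  after D2: wrote 4B at 0x03 = 5a20ad91
  after D3: wrote 2B at 0x18 = 6cae
  after D4: wrote 7B at 0x06 = 44ad465a20ad91
  after D5: wrote 2B at 0x0e = 1fe1
query mem[0x03]=0x5a, mem[0x16]=0x91, mem[0x00]=0x6b, mem[0x05]=0xad

MEM[0x03,0x16,0x00,0x05] = 5a 91 6b ad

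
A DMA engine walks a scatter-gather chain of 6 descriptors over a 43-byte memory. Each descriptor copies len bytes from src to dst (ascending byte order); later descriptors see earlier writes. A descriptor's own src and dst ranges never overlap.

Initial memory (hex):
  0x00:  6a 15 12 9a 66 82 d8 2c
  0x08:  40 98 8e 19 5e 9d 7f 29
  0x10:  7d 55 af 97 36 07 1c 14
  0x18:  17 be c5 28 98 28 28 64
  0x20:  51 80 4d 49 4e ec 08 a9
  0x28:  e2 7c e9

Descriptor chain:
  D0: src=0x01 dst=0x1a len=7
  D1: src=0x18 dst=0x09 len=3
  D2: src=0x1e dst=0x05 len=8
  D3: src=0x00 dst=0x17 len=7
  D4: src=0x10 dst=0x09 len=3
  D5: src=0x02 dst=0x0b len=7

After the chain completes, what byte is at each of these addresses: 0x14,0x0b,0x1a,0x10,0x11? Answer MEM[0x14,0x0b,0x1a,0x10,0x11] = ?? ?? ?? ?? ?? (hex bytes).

MEM[0x14,0x0b,0x1a,0x10,0x11] = 36 12 9a 2c 80

  after D0: wrote 7B at 0x1a = 15129a6682d82c
  after D1: wrote 3B at 0x09 = 17be15
  after D2: wrote 8B at 0x05 = 82d82c804d494eec
  after D3: wrote 7B at 0x17 = 6a15129a6682d8
  after D4: wrote 3B at 0x09 = 7d55af
  after D5: wrote 7B at 0x0b = 129a6682d82c80
query mem[0x14]=0x36, mem[0x0b]=0x12, mem[0x1a]=0x9a, mem[0x10]=0x2c, mem[0x11]=0x80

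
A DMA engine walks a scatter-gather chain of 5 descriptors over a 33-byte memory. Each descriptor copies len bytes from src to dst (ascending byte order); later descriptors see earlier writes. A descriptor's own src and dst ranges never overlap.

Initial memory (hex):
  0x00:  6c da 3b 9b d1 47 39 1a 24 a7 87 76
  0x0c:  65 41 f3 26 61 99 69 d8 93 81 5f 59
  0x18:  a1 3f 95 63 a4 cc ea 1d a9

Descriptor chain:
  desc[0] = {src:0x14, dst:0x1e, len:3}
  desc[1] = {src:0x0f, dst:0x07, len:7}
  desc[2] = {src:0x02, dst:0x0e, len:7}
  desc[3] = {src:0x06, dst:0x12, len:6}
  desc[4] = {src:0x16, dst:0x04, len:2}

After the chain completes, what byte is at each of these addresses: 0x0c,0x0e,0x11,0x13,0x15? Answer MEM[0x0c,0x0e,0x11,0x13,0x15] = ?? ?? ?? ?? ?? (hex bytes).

#0 dst[0x1e+3] := {0x93,0x81,0x5f}
#1 dst[0x07+7] := {0x26,0x61,0x99,0x69,0xd8,0x93,0x81}
#2 dst[0x0e+7] := {0x3b,0x9b,0xd1,0x47,0x39,0x26,0x61}
#3 dst[0x12+6] := {0x39,0x26,0x61,0x99,0x69,0xd8}
#4 dst[0x04+2] := {0x69,0xd8}
query mem[0x0c]=0x93, mem[0x0e]=0x3b, mem[0x11]=0x47, mem[0x13]=0x26, mem[0x15]=0x99

MEM[0x0c,0x0e,0x11,0x13,0x15] = 93 3b 47 26 99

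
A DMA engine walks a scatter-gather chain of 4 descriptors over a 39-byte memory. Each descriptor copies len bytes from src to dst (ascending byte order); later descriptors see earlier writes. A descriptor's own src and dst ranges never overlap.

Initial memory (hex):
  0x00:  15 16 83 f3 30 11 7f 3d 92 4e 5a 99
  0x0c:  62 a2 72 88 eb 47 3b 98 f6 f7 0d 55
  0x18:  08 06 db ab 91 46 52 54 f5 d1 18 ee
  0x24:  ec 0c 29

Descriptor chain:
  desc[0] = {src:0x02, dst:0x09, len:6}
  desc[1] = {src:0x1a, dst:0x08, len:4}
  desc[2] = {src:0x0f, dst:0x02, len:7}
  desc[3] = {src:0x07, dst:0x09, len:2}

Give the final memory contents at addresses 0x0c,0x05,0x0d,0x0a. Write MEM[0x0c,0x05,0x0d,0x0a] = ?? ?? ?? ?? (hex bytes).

D0: mem[0x09..0x0e] <- [83 f3 30 11 7f 3d]
D1: mem[0x08..0x0b] <- [db ab 91 46]
D2: mem[0x02..0x08] <- [88 eb 47 3b 98 f6 f7]
D3: mem[0x09..0x0a] <- [f6 f7]
query mem[0x0c]=0x11, mem[0x05]=0x3b, mem[0x0d]=0x7f, mem[0x0a]=0xf7

MEM[0x0c,0x05,0x0d,0x0a] = 11 3b 7f f7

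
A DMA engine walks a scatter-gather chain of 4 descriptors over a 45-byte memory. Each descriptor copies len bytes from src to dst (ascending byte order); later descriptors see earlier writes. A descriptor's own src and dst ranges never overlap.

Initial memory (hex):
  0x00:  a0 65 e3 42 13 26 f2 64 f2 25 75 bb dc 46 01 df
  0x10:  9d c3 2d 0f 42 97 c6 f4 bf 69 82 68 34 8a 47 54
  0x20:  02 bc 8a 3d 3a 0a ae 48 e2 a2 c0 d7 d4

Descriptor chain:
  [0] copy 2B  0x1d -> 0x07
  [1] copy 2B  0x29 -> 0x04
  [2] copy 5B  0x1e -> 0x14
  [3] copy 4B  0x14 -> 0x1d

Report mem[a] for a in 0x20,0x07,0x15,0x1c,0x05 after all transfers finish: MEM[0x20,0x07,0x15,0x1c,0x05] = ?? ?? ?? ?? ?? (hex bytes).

MEM[0x20,0x07,0x15,0x1c,0x05] = bc 8a 54 34 c0

  after D0: wrote 2B at 0x07 = 8a47
  after D1: wrote 2B at 0x04 = a2c0
  after D2: wrote 5B at 0x14 = 475402bc8a
  after D3: wrote 4B at 0x1d = 475402bc
query mem[0x20]=0xbc, mem[0x07]=0x8a, mem[0x15]=0x54, mem[0x1c]=0x34, mem[0x05]=0xc0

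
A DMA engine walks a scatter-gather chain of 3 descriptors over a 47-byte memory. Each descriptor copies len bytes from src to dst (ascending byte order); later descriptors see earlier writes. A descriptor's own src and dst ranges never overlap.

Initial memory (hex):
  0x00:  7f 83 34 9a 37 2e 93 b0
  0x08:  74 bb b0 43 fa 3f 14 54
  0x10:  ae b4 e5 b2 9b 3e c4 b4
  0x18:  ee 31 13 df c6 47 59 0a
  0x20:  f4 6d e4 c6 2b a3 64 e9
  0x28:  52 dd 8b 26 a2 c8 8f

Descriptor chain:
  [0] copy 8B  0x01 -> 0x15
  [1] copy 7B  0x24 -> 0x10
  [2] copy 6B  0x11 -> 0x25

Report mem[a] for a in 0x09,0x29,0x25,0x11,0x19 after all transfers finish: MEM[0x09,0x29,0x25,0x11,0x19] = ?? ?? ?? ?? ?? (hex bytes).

MEM[0x09,0x29,0x25,0x11,0x19] = bb dd a3 a3 2e

#0 dst[0x15+8] := {0x83,0x34,0x9a,0x37,0x2e,0x93,0xb0,0x74}
#1 dst[0x10+7] := {0x2b,0xa3,0x64,0xe9,0x52,0xdd,0x8b}
#2 dst[0x25+6] := {0xa3,0x64,0xe9,0x52,0xdd,0x8b}
query mem[0x09]=0xbb, mem[0x29]=0xdd, mem[0x25]=0xa3, mem[0x11]=0xa3, mem[0x19]=0x2e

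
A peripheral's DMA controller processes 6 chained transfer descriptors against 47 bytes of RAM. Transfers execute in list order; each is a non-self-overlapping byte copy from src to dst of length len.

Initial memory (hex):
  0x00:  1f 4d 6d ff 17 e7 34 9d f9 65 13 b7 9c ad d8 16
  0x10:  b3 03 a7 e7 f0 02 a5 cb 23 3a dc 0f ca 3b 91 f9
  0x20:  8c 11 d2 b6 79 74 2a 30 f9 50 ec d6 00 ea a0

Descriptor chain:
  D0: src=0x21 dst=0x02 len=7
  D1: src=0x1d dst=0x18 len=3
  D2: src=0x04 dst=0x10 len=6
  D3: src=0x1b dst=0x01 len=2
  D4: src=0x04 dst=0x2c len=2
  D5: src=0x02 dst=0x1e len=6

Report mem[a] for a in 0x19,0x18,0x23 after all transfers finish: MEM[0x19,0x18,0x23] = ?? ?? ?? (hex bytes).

#0 dst[0x02+7] := {0x11,0xd2,0xb6,0x79,0x74,0x2a,0x30}
#1 dst[0x18+3] := {0x3b,0x91,0xf9}
#2 dst[0x10+6] := {0xb6,0x79,0x74,0x2a,0x30,0x65}
#3 dst[0x01+2] := {0x0f,0xca}
#4 dst[0x2c+2] := {0xb6,0x79}
#5 dst[0x1e+6] := {0xca,0xd2,0xb6,0x79,0x74,0x2a}
query mem[0x19]=0x91, mem[0x18]=0x3b, mem[0x23]=0x2a

MEM[0x19,0x18,0x23] = 91 3b 2a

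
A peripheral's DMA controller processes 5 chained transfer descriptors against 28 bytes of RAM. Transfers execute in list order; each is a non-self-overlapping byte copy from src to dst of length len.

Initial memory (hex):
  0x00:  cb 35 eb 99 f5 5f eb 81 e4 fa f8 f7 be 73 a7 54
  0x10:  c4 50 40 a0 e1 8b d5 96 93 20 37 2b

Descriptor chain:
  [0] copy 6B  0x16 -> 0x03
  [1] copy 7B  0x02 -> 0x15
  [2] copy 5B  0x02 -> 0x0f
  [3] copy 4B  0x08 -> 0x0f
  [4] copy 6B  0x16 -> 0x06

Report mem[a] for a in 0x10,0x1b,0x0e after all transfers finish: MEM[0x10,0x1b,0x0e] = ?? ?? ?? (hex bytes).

MEM[0x10,0x1b,0x0e] = fa 2b a7

#0 dst[0x03+6] := {0xd5,0x96,0x93,0x20,0x37,0x2b}
#1 dst[0x15+7] := {0xeb,0xd5,0x96,0x93,0x20,0x37,0x2b}
#2 dst[0x0f+5] := {0xeb,0xd5,0x96,0x93,0x20}
#3 dst[0x0f+4] := {0x2b,0xfa,0xf8,0xf7}
#4 dst[0x06+6] := {0xd5,0x96,0x93,0x20,0x37,0x2b}
query mem[0x10]=0xfa, mem[0x1b]=0x2b, mem[0x0e]=0xa7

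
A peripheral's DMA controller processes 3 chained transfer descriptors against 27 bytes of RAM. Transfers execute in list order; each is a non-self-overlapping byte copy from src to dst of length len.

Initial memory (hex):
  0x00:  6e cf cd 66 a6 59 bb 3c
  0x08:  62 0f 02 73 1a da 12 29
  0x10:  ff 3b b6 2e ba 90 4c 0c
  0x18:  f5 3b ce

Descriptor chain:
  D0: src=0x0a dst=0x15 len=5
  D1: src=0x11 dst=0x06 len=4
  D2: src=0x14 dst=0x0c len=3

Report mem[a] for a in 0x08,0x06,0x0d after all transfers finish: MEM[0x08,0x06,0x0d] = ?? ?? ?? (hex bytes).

D0: mem[0x15..0x19] <- [02 73 1a da 12]
D1: mem[0x06..0x09] <- [3b b6 2e ba]
D2: mem[0x0c..0x0e] <- [ba 02 73]
query mem[0x08]=0x2e, mem[0x06]=0x3b, mem[0x0d]=0x02

MEM[0x08,0x06,0x0d] = 2e 3b 02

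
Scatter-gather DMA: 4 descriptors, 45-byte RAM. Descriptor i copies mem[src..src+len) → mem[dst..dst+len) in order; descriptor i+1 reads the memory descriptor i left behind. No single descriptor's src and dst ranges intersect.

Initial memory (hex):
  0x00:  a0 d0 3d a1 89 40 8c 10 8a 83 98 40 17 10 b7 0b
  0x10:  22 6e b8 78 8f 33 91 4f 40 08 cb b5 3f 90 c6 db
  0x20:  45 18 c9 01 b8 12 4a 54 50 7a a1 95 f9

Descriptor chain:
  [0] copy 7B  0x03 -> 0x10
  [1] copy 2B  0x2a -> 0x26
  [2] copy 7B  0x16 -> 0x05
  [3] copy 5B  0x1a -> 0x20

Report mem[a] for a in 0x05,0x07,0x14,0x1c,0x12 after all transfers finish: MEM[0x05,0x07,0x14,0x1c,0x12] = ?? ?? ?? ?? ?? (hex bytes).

D0: mem[0x10..0x16] <- [a1 89 40 8c 10 8a 83]
D1: mem[0x26..0x27] <- [a1 95]
D2: mem[0x05..0x0b] <- [83 4f 40 08 cb b5 3f]
D3: mem[0x20..0x24] <- [cb b5 3f 90 c6]
query mem[0x05]=0x83, mem[0x07]=0x40, mem[0x14]=0x10, mem[0x1c]=0x3f, mem[0x12]=0x40

MEM[0x05,0x07,0x14,0x1c,0x12] = 83 40 10 3f 40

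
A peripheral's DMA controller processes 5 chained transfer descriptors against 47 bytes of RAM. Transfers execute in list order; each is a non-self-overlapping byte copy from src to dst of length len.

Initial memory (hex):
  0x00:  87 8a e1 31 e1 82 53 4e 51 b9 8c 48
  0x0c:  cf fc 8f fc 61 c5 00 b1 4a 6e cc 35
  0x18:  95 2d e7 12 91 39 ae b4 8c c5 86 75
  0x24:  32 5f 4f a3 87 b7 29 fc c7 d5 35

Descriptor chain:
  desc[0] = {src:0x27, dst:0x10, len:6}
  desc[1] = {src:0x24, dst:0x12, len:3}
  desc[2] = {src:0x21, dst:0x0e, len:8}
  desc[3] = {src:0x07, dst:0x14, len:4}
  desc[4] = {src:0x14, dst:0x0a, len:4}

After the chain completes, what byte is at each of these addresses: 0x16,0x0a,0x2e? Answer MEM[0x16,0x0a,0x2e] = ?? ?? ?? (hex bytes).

MEM[0x16,0x0a,0x2e] = b9 4e 35

[0] 0x27->0x10 len=6 : a3 87 b7 29 fc c7
[1] 0x24->0x12 len=3 : 32 5f 4f
[2] 0x21->0x0e len=8 : c5 86 75 32 5f 4f a3 87
[3] 0x07->0x14 len=4 : 4e 51 b9 8c
[4] 0x14->0x0a len=4 : 4e 51 b9 8c
query mem[0x16]=0xb9, mem[0x0a]=0x4e, mem[0x2e]=0x35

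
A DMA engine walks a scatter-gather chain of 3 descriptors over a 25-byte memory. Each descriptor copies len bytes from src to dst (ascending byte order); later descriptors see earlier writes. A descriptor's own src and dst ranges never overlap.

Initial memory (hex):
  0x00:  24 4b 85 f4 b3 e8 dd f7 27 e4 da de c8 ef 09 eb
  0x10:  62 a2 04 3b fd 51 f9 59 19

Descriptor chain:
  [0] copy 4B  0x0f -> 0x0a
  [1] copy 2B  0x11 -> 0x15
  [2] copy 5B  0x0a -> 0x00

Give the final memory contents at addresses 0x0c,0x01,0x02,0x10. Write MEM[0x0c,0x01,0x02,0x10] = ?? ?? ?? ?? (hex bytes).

MEM[0x0c,0x01,0x02,0x10] = a2 62 a2 62

  after D0: wrote 4B at 0x0a = eb62a204
  after D1: wrote 2B at 0x15 = a204
  after D2: wrote 5B at 0x00 = eb62a20409
query mem[0x0c]=0xa2, mem[0x01]=0x62, mem[0x02]=0xa2, mem[0x10]=0x62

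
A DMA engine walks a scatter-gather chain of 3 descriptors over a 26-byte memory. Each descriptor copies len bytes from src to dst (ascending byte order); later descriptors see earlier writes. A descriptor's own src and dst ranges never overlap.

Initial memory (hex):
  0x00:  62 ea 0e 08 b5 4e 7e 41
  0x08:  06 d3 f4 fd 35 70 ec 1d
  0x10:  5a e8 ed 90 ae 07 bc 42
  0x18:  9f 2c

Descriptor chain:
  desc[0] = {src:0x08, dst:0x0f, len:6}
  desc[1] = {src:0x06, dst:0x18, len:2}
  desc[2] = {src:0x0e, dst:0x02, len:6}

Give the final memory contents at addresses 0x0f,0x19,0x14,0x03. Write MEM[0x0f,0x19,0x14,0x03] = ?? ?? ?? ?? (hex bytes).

#0 dst[0x0f+6] := {0x06,0xd3,0xf4,0xfd,0x35,0x70}
#1 dst[0x18+2] := {0x7e,0x41}
#2 dst[0x02+6] := {0xec,0x06,0xd3,0xf4,0xfd,0x35}
query mem[0x0f]=0x06, mem[0x19]=0x41, mem[0x14]=0x70, mem[0x03]=0x06

MEM[0x0f,0x19,0x14,0x03] = 06 41 70 06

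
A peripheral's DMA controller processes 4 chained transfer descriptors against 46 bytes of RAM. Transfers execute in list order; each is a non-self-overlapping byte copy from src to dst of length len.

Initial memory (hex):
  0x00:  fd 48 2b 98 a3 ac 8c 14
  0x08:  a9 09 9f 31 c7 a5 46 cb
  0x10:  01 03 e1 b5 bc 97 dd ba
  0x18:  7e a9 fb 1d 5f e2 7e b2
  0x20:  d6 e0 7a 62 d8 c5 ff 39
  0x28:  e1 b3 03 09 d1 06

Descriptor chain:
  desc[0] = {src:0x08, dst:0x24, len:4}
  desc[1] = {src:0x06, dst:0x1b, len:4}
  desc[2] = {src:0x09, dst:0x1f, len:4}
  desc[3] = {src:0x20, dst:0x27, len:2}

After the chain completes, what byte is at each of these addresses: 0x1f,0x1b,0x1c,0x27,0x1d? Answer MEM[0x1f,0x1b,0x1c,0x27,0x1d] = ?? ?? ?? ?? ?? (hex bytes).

D0: mem[0x24..0x27] <- [a9 09 9f 31]
D1: mem[0x1b..0x1e] <- [8c 14 a9 09]
D2: mem[0x1f..0x22] <- [09 9f 31 c7]
D3: mem[0x27..0x28] <- [9f 31]
query mem[0x1f]=0x09, mem[0x1b]=0x8c, mem[0x1c]=0x14, mem[0x27]=0x9f, mem[0x1d]=0xa9

MEM[0x1f,0x1b,0x1c,0x27,0x1d] = 09 8c 14 9f a9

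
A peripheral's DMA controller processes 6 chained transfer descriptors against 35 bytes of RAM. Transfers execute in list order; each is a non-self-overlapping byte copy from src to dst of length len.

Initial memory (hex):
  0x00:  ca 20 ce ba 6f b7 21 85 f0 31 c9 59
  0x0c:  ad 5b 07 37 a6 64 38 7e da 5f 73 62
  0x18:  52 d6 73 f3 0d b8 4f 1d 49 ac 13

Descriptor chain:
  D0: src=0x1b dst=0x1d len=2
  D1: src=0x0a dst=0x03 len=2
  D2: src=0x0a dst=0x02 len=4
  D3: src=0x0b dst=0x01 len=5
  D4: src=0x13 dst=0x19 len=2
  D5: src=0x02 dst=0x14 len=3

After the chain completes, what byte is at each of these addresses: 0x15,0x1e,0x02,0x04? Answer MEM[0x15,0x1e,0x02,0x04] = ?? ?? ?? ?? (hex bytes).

  after D0: wrote 2B at 0x1d = f30d
  after D1: wrote 2B at 0x03 = c959
  after D2: wrote 4B at 0x02 = c959ad5b
  after D3: wrote 5B at 0x01 = 59ad5b0737
  after D4: wrote 2B at 0x19 = 7eda
  after D5: wrote 3B at 0x14 = ad5b07
query mem[0x15]=0x5b, mem[0x1e]=0x0d, mem[0x02]=0xad, mem[0x04]=0x07

MEM[0x15,0x1e,0x02,0x04] = 5b 0d ad 07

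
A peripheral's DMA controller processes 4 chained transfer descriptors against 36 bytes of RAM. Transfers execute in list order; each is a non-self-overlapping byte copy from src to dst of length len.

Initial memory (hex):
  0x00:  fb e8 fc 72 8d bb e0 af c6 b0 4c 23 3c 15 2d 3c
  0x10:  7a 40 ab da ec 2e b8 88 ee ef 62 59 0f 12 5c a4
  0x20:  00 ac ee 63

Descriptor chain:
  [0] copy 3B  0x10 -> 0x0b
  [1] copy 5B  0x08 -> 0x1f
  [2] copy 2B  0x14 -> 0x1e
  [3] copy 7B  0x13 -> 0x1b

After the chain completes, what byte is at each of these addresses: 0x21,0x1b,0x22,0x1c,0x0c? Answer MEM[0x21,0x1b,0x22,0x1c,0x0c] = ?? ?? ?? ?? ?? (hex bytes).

MEM[0x21,0x1b,0x22,0x1c,0x0c] = ef da 7a ec 40

D0: mem[0x0b..0x0d] <- [7a 40 ab]
D1: mem[0x1f..0x23] <- [c6 b0 4c 7a 40]
D2: mem[0x1e..0x1f] <- [ec 2e]
D3: mem[0x1b..0x21] <- [da ec 2e b8 88 ee ef]
query mem[0x21]=0xef, mem[0x1b]=0xda, mem[0x22]=0x7a, mem[0x1c]=0xec, mem[0x0c]=0x40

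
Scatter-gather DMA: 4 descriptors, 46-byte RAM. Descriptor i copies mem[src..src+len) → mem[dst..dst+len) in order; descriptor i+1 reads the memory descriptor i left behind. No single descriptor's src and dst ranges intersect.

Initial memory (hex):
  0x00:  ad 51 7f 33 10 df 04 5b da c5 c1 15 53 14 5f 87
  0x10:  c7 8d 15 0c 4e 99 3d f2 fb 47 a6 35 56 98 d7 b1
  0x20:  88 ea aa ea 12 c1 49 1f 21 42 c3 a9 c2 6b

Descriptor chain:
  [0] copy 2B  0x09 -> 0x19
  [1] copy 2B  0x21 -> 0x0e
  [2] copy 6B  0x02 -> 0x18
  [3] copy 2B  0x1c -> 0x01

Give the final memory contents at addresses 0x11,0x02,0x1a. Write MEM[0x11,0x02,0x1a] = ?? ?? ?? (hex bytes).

MEM[0x11,0x02,0x1a] = 8d 5b 10

#0 dst[0x19+2] := {0xc5,0xc1}
#1 dst[0x0e+2] := {0xea,0xaa}
#2 dst[0x18+6] := {0x7f,0x33,0x10,0xdf,0x04,0x5b}
#3 dst[0x01+2] := {0x04,0x5b}
query mem[0x11]=0x8d, mem[0x02]=0x5b, mem[0x1a]=0x10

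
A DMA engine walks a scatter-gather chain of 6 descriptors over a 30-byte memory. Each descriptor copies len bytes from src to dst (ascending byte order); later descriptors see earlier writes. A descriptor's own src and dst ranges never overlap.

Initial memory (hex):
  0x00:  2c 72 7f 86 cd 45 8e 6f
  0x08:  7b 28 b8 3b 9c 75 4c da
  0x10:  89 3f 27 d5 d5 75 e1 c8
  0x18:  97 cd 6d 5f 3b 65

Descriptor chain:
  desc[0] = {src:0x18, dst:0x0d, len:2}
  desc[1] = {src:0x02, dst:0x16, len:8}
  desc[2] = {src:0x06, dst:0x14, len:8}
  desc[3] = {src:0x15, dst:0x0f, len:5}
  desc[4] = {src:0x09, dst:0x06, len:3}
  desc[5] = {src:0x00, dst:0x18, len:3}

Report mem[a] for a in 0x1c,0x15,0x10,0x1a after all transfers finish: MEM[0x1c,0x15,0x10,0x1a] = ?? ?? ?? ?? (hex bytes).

D0: mem[0x0d..0x0e] <- [97 cd]
D1: mem[0x16..0x1d] <- [7f 86 cd 45 8e 6f 7b 28]
D2: mem[0x14..0x1b] <- [8e 6f 7b 28 b8 3b 9c 97]
D3: mem[0x0f..0x13] <- [6f 7b 28 b8 3b]
D4: mem[0x06..0x08] <- [28 b8 3b]
D5: mem[0x18..0x1a] <- [2c 72 7f]
query mem[0x1c]=0x7b, mem[0x15]=0x6f, mem[0x10]=0x7b, mem[0x1a]=0x7f

MEM[0x1c,0x15,0x10,0x1a] = 7b 6f 7b 7f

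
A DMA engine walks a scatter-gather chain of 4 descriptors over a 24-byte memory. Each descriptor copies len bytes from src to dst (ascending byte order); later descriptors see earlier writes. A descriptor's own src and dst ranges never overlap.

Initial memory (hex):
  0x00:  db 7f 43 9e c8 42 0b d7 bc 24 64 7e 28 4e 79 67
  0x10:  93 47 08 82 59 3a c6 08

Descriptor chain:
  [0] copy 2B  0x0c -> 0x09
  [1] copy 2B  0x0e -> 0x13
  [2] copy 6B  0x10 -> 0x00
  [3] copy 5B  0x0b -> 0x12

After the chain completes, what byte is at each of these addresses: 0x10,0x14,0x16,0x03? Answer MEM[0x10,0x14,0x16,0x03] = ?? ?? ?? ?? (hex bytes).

MEM[0x10,0x14,0x16,0x03] = 93 4e 67 79

D0: mem[0x09..0x0a] <- [28 4e]
D1: mem[0x13..0x14] <- [79 67]
D2: mem[0x00..0x05] <- [93 47 08 79 67 3a]
D3: mem[0x12..0x16] <- [7e 28 4e 79 67]
query mem[0x10]=0x93, mem[0x14]=0x4e, mem[0x16]=0x67, mem[0x03]=0x79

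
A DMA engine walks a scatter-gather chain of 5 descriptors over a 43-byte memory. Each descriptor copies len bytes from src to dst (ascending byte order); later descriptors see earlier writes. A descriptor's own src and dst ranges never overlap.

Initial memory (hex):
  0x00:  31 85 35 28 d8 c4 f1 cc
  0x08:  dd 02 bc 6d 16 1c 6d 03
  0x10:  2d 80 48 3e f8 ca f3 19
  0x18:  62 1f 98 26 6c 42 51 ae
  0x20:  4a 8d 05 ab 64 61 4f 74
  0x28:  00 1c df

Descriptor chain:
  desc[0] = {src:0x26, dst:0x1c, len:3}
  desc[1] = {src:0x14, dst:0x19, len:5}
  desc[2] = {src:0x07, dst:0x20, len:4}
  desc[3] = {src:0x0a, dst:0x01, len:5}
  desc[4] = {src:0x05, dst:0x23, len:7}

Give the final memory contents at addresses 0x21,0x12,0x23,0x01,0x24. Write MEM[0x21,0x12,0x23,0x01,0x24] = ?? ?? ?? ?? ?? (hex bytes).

MEM[0x21,0x12,0x23,0x01,0x24] = dd 48 6d bc f1

#0 dst[0x1c+3] := {0x4f,0x74,0x00}
#1 dst[0x19+5] := {0xf8,0xca,0xf3,0x19,0x62}
#2 dst[0x20+4] := {0xcc,0xdd,0x02,0xbc}
#3 dst[0x01+5] := {0xbc,0x6d,0x16,0x1c,0x6d}
#4 dst[0x23+7] := {0x6d,0xf1,0xcc,0xdd,0x02,0xbc,0x6d}
query mem[0x21]=0xdd, mem[0x12]=0x48, mem[0x23]=0x6d, mem[0x01]=0xbc, mem[0x24]=0xf1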